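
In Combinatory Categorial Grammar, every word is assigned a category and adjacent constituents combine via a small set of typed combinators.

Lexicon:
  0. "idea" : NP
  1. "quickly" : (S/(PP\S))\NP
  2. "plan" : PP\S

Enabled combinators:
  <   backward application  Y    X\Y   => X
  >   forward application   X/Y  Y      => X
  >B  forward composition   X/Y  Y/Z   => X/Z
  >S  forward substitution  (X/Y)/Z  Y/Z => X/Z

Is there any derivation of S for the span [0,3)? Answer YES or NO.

[0,3] S   >
  [0,2] S/(PP\S)   <
    [0,1] "idea" : NP
    [1,2] "quickly" : (S/(PP\S))\NP
  [2,3] "plan" : PP\S

YES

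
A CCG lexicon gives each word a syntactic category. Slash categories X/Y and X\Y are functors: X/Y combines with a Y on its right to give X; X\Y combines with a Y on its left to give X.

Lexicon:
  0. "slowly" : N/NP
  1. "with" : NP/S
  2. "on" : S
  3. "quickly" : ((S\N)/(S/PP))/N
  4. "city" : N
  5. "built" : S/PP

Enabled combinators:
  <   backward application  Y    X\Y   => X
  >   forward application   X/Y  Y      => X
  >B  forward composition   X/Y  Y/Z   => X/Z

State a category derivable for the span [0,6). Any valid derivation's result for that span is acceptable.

[0,6] S   <
  [0,3] N   >
    [0,1] "slowly" : N/NP
    [1,3] NP   >
      [1,2] "with" : NP/S
      [2,3] "on" : S
  [3,6] S\N   >
    [3,5] (S\N)/(S/PP)   >
      [3,4] "quickly" : ((S\N)/(S/PP))/N
      [4,5] "city" : N
    [5,6] "built" : S/PP

S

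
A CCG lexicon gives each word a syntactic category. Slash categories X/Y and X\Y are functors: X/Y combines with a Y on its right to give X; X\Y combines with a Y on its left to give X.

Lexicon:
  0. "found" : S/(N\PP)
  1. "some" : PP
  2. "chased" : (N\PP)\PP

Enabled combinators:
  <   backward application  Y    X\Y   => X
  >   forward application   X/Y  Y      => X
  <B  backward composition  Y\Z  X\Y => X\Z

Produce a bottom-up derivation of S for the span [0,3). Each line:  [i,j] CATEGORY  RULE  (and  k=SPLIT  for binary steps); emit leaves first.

[0,1] S/(N\PP)  lex  "found"
[1,2] PP  lex  "some"
[2,3] (N\PP)\PP  lex  "chased"
[1,3] N\PP  <  k=2
[0,3] S  >  k=1

[0,3] S   >
  [0,1] "found" : S/(N\PP)
  [1,3] N\PP   <
    [1,2] "some" : PP
    [2,3] "chased" : (N\PP)\PP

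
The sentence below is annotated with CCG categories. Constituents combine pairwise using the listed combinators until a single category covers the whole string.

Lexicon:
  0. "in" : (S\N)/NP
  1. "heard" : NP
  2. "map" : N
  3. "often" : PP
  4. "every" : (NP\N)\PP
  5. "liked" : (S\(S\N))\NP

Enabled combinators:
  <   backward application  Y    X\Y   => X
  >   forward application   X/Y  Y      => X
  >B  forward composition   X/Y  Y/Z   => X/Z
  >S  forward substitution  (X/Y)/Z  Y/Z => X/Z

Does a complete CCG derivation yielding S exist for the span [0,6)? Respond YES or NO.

YES

[0,6] S   <
  [0,2] S\N   >
    [0,1] "in" : (S\N)/NP
    [1,2] "heard" : NP
  [2,6] S\(S\N)   <
    [2,5] NP   <
      [2,3] "map" : N
      [3,5] NP\N   <
        [3,4] "often" : PP
        [4,5] "every" : (NP\N)\PP
    [5,6] "liked" : (S\(S\N))\NP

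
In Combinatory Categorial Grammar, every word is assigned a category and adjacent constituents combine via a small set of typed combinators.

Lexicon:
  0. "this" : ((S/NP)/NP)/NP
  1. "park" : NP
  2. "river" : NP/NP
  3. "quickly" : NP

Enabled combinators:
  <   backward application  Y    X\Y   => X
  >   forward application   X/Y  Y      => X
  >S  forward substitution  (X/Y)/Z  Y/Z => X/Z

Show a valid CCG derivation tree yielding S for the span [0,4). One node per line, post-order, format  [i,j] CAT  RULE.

[0,4] S   >
  [0,3] S/NP   >S
    [0,2] (S/NP)/NP   >
      [0,1] "this" : ((S/NP)/NP)/NP
      [1,2] "park" : NP
    [2,3] "river" : NP/NP
  [3,4] "quickly" : NP

[0,1] ((S/NP)/NP)/NP  lex  "this"
[1,2] NP  lex  "park"
[0,2] (S/NP)/NP  >  k=1
[2,3] NP/NP  lex  "river"
[0,3] S/NP  >S  k=2
[3,4] NP  lex  "quickly"
[0,4] S  >  k=3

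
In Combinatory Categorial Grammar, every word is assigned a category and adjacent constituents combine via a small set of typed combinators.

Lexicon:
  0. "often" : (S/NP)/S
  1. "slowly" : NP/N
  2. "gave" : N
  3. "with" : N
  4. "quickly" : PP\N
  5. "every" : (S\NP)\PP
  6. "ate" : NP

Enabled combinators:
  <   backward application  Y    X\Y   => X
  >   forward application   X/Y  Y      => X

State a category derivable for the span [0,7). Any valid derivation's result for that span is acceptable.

[0,7] S   >
  [0,6] S/NP   >
    [0,1] "often" : (S/NP)/S
    [1,6] S   <
      [1,3] NP   >
        [1,2] "slowly" : NP/N
        [2,3] "gave" : N
      [3,6] S\NP   <
        [3,5] PP   <
          [3,4] "with" : N
          [4,5] "quickly" : PP\N
        [5,6] "every" : (S\NP)\PP
  [6,7] "ate" : NP

S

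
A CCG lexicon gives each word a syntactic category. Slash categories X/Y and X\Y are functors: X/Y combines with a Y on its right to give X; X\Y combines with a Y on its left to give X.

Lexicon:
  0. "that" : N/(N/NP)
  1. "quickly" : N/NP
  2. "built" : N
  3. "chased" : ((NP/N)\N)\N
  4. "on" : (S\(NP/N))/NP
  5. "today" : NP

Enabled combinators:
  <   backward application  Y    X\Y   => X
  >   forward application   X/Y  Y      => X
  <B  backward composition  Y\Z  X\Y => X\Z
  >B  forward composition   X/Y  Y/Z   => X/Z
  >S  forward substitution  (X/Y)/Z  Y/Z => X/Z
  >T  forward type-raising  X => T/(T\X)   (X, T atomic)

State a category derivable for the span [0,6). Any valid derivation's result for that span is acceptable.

S

[0,6] S   <
  [0,2] N   >
    [0,1] "that" : N/(N/NP)
    [1,2] "quickly" : N/NP
  [2,6] S\N   <B
    [2,4] (NP/N)\N   <
      [2,3] "built" : N
      [3,4] "chased" : ((NP/N)\N)\N
    [4,6] S\(NP/N)   >
      [4,5] "on" : (S\(NP/N))/NP
      [5,6] "today" : NP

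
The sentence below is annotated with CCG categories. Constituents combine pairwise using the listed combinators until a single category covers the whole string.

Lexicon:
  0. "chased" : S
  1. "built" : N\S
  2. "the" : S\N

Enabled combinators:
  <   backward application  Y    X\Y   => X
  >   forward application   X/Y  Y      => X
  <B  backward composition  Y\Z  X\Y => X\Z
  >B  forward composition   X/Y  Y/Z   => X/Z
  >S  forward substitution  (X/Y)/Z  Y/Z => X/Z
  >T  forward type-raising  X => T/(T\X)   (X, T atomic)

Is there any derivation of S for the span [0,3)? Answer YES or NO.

YES

[0,3] S   <
  [0,2] N   >
    [0,1] N/(N\S)   >T
      [0,1] "chased" : S
    [1,2] "built" : N\S
  [2,3] "the" : S\N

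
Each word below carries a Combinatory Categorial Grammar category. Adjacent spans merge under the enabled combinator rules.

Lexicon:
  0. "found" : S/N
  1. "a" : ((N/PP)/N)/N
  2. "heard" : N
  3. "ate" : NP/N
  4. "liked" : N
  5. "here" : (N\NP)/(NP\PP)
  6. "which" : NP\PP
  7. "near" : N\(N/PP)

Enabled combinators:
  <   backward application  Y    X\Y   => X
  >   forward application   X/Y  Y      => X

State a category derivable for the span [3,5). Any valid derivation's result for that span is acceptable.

[0,8] S   >
  [0,1] "found" : S/N
  [1,8] N   <
    [1,7] N/PP   >
      [1,3] (N/PP)/N   >
        [1,2] "a" : ((N/PP)/N)/N
        [2,3] "heard" : N
      [3,7] N   <
        [3,5] NP   >
          [3,4] "ate" : NP/N
          [4,5] "liked" : N
        [5,7] N\NP   >
          [5,6] "here" : (N\NP)/(NP\PP)
          [6,7] "which" : NP\PP
    [7,8] "near" : N\(N/PP)

NP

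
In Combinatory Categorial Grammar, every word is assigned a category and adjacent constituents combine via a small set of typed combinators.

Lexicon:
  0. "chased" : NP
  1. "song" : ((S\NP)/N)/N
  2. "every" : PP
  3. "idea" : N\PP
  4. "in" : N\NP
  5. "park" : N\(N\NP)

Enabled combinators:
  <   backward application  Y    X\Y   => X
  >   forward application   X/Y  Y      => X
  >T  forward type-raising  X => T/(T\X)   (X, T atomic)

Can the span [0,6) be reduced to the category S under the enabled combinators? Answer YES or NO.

YES

[0,6] S   >
  [0,1] S/(S\NP)   >T
    [0,1] "chased" : NP
  [1,6] S\NP   >
    [1,4] (S\NP)/N   >
      [1,2] "song" : ((S\NP)/N)/N
      [2,4] N   <
        [2,3] "every" : PP
        [3,4] "idea" : N\PP
    [4,6] N   <
      [4,5] "in" : N\NP
      [5,6] "park" : N\(N\NP)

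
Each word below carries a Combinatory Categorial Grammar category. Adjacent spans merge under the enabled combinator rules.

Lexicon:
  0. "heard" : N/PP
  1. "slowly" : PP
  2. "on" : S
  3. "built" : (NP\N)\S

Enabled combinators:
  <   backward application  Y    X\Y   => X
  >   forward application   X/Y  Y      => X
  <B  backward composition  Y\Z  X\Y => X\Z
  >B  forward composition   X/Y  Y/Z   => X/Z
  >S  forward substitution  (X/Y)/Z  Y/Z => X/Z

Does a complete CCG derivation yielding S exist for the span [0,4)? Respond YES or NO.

N/PP PP S (NP\N)\S
CKY chart[0,4] = {NP}; S ∉ chart

NO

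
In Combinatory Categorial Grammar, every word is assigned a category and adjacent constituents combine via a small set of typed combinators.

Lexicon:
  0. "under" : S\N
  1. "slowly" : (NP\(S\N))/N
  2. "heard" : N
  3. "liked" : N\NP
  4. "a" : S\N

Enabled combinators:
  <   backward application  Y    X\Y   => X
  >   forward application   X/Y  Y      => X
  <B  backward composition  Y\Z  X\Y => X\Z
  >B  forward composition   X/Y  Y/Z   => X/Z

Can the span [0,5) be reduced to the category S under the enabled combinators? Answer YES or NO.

YES

[0,5] S   <
  [0,3] NP   <
    [0,1] "under" : S\N
    [1,3] NP\(S\N)   >
      [1,2] "slowly" : (NP\(S\N))/N
      [2,3] "heard" : N
  [3,5] S\NP   <B
    [3,4] "liked" : N\NP
    [4,5] "a" : S\N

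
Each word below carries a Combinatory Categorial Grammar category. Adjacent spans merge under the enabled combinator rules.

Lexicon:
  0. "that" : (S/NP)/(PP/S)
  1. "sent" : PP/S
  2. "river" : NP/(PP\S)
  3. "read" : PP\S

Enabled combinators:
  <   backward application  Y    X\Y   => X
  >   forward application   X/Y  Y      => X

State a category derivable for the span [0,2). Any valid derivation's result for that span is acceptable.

S/NP

[0,4] S   >
  [0,2] S/NP   >
    [0,1] "that" : (S/NP)/(PP/S)
    [1,2] "sent" : PP/S
  [2,4] NP   >
    [2,3] "river" : NP/(PP\S)
    [3,4] "read" : PP\S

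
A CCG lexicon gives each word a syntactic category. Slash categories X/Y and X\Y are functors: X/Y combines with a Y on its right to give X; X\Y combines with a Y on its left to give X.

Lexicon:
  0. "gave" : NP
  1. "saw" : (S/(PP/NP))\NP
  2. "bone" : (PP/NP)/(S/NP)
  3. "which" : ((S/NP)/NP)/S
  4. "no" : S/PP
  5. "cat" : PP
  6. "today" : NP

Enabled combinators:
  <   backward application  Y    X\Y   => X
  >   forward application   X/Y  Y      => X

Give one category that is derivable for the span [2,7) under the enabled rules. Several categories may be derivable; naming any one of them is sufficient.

PP/NP

[0,7] S   >
  [0,2] S/(PP/NP)   <
    [0,1] "gave" : NP
    [1,2] "saw" : (S/(PP/NP))\NP
  [2,7] PP/NP   >
    [2,3] "bone" : (PP/NP)/(S/NP)
    [3,7] S/NP   >
      [3,6] (S/NP)/NP   >
        [3,4] "which" : ((S/NP)/NP)/S
        [4,6] S   >
          [4,5] "no" : S/PP
          [5,6] "cat" : PP
      [6,7] "today" : NP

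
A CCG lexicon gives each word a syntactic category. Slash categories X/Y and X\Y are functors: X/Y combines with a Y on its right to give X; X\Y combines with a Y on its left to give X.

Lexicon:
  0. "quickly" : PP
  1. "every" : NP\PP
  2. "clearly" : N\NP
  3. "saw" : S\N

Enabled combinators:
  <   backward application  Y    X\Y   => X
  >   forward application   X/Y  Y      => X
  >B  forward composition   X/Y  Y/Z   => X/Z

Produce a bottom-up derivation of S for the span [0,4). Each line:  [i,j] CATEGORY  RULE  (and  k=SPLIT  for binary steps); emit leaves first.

[0,4] S   <
  [0,3] N   <
    [0,2] NP   <
      [0,1] "quickly" : PP
      [1,2] "every" : NP\PP
    [2,3] "clearly" : N\NP
  [3,4] "saw" : S\N

[0,1] PP  lex  "quickly"
[1,2] NP\PP  lex  "every"
[0,2] NP  <  k=1
[2,3] N\NP  lex  "clearly"
[0,3] N  <  k=2
[3,4] S\N  lex  "saw"
[0,4] S  <  k=3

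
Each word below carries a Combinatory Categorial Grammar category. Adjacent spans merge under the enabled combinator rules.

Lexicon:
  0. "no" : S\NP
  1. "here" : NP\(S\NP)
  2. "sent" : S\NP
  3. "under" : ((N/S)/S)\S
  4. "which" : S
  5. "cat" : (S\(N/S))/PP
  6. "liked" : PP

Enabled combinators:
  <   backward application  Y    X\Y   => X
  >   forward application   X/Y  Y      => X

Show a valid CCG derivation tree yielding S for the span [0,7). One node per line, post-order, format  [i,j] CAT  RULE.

[0,7] S   <
  [0,5] N/S   >
    [0,4] (N/S)/S   <
      [0,3] S   <
        [0,2] NP   <
          [0,1] "no" : S\NP
          [1,2] "here" : NP\(S\NP)
        [2,3] "sent" : S\NP
      [3,4] "under" : ((N/S)/S)\S
    [4,5] "which" : S
  [5,7] S\(N/S)   >
    [5,6] "cat" : (S\(N/S))/PP
    [6,7] "liked" : PP

[0,1] S\NP  lex  "no"
[1,2] NP\(S\NP)  lex  "here"
[0,2] NP  <  k=1
[2,3] S\NP  lex  "sent"
[0,3] S  <  k=2
[3,4] ((N/S)/S)\S  lex  "under"
[0,4] (N/S)/S  <  k=3
[4,5] S  lex  "which"
[0,5] N/S  >  k=4
[5,6] (S\(N/S))/PP  lex  "cat"
[6,7] PP  lex  "liked"
[5,7] S\(N/S)  >  k=6
[0,7] S  <  k=5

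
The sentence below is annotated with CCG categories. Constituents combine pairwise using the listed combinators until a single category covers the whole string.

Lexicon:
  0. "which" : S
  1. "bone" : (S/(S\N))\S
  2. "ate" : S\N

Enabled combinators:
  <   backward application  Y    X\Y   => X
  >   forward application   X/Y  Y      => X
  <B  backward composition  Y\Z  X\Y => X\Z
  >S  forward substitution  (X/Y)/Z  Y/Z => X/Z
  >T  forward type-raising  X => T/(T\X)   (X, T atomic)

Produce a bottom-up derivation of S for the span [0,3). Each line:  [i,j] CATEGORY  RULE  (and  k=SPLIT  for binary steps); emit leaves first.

[0,1] S  lex  "which"
[1,2] (S/(S\N))\S  lex  "bone"
[0,2] S/(S\N)  <  k=1
[2,3] S\N  lex  "ate"
[0,3] S  >  k=2

[0,3] S   >
  [0,2] S/(S\N)   <
    [0,1] "which" : S
    [1,2] "bone" : (S/(S\N))\S
  [2,3] "ate" : S\N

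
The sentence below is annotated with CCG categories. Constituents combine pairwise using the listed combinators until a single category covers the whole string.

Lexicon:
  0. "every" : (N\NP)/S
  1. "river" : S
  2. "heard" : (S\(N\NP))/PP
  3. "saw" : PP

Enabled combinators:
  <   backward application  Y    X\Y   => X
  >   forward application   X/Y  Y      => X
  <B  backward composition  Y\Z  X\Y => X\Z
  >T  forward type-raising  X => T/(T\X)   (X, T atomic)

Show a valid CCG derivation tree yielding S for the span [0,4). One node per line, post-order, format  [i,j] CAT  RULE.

[0,1] (N\NP)/S  lex  "every"
[1,2] S  lex  "river"
[0,2] N\NP  >  k=1
[2,3] (S\(N\NP))/PP  lex  "heard"
[3,4] PP  lex  "saw"
[2,4] S\(N\NP)  >  k=3
[0,4] S  <  k=2

[0,4] S   <
  [0,2] N\NP   >
    [0,1] "every" : (N\NP)/S
    [1,2] "river" : S
  [2,4] S\(N\NP)   >
    [2,3] "heard" : (S\(N\NP))/PP
    [3,4] "saw" : PP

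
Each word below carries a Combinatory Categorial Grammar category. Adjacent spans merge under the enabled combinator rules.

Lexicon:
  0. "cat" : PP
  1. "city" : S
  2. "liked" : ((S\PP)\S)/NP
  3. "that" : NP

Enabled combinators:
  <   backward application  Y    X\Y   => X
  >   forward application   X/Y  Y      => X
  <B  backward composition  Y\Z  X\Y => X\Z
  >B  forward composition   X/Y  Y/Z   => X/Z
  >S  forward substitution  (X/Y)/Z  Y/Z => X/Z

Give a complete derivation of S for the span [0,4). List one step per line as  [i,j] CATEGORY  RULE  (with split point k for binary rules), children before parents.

[0,1] PP  lex  "cat"
[1,2] S  lex  "city"
[2,3] ((S\PP)\S)/NP  lex  "liked"
[3,4] NP  lex  "that"
[2,4] (S\PP)\S  >  k=3
[1,4] S\PP  <  k=2
[0,4] S  <  k=1

[0,4] S   <
  [0,1] "cat" : PP
  [1,4] S\PP   <
    [1,2] "city" : S
    [2,4] (S\PP)\S   >
      [2,3] "liked" : ((S\PP)\S)/NP
      [3,4] "that" : NP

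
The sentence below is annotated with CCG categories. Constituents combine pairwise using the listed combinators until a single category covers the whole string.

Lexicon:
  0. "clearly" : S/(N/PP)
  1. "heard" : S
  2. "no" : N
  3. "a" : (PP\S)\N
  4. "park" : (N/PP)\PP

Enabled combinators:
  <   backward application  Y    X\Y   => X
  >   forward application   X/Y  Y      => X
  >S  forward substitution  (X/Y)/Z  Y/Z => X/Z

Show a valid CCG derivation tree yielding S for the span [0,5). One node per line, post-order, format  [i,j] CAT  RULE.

[0,5] S   >
  [0,1] "clearly" : S/(N/PP)
  [1,5] N/PP   <
    [1,4] PP   <
      [1,2] "heard" : S
      [2,4] PP\S   <
        [2,3] "no" : N
        [3,4] "a" : (PP\S)\N
    [4,5] "park" : (N/PP)\PP

[0,1] S/(N/PP)  lex  "clearly"
[1,2] S  lex  "heard"
[2,3] N  lex  "no"
[3,4] (PP\S)\N  lex  "a"
[2,4] PP\S  <  k=3
[1,4] PP  <  k=2
[4,5] (N/PP)\PP  lex  "park"
[1,5] N/PP  <  k=4
[0,5] S  >  k=1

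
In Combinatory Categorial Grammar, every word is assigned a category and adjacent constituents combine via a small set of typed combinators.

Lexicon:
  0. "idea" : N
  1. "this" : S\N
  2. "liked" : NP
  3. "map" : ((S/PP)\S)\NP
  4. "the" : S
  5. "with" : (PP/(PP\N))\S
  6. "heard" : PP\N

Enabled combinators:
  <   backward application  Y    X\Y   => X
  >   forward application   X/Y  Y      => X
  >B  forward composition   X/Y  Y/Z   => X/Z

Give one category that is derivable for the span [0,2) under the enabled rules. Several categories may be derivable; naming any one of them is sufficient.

S

[0,7] S   >
  [0,4] S/PP   <
    [0,2] S   <
      [0,1] "idea" : N
      [1,2] "this" : S\N
    [2,4] (S/PP)\S   <
      [2,3] "liked" : NP
      [3,4] "map" : ((S/PP)\S)\NP
  [4,7] PP   >
    [4,6] PP/(PP\N)   <
      [4,5] "the" : S
      [5,6] "with" : (PP/(PP\N))\S
    [6,7] "heard" : PP\N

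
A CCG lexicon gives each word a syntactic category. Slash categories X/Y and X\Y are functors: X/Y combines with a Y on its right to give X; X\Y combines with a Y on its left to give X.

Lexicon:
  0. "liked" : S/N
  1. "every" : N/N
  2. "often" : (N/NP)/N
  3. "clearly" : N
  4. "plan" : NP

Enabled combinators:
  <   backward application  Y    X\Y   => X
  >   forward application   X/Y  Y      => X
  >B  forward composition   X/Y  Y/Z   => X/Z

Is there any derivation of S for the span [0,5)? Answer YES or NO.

YES

[0,5] S   >
  [0,2] S/N   >B
    [0,1] "liked" : S/N
    [1,2] "every" : N/N
  [2,5] N   >
    [2,4] N/NP   >
      [2,3] "often" : (N/NP)/N
      [3,4] "clearly" : N
    [4,5] "plan" : NP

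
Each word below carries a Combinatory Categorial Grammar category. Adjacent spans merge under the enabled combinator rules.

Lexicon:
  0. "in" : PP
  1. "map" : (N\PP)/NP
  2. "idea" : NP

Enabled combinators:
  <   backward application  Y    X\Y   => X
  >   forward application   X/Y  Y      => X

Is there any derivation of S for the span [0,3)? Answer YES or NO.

PP (N\PP)/NP NP
CKY chart[0,3] = {N}; S ∉ chart

NO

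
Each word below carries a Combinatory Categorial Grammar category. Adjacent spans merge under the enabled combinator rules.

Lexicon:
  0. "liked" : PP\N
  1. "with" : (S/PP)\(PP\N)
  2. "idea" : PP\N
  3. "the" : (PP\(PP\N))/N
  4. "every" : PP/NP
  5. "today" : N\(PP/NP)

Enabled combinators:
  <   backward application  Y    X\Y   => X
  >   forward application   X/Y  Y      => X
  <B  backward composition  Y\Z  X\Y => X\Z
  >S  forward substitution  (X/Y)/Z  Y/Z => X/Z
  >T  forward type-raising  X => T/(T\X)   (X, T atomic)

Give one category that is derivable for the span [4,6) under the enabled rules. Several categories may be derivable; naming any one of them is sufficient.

N

[0,6] S   >
  [0,2] S/PP   <
    [0,1] "liked" : PP\N
    [1,2] "with" : (S/PP)\(PP\N)
  [2,6] PP   <
    [2,3] "idea" : PP\N
    [3,6] PP\(PP\N)   >
      [3,4] "the" : (PP\(PP\N))/N
      [4,6] N   <
        [4,5] "every" : PP/NP
        [5,6] "today" : N\(PP/NP)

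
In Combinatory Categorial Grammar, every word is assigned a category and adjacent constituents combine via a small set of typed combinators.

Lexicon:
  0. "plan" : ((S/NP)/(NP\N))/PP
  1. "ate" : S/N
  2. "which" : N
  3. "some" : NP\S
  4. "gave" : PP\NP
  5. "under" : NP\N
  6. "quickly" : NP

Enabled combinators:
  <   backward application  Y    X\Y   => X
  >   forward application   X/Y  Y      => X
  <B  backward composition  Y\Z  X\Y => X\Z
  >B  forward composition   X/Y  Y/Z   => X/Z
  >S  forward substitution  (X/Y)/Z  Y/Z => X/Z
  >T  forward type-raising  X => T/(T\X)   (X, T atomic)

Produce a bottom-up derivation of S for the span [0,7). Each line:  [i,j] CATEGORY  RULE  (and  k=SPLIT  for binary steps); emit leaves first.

[0,1] ((S/NP)/(NP\N))/PP  lex  "plan"
[1,2] S/N  lex  "ate"
[2,3] N  lex  "which"
[1,3] S  >  k=2
[3,4] NP\S  lex  "some"
[1,4] NP  <  k=3
[4,5] PP\NP  lex  "gave"
[1,5] PP  <  k=4
[0,5] (S/NP)/(NP\N)  >  k=1
[5,6] NP\N  lex  "under"
[0,6] S/NP  >  k=5
[6,7] NP  lex  "quickly"
[0,7] S  >  k=6

[0,7] S   >
  [0,6] S/NP   >
    [0,5] (S/NP)/(NP\N)   >
      [0,1] "plan" : ((S/NP)/(NP\N))/PP
      [1,5] PP   <
        [1,4] NP   <
          [1,3] S   >
            [1,2] "ate" : S/N
            [2,3] "which" : N
          [3,4] "some" : NP\S
        [4,5] "gave" : PP\NP
    [5,6] "under" : NP\N
  [6,7] "quickly" : NP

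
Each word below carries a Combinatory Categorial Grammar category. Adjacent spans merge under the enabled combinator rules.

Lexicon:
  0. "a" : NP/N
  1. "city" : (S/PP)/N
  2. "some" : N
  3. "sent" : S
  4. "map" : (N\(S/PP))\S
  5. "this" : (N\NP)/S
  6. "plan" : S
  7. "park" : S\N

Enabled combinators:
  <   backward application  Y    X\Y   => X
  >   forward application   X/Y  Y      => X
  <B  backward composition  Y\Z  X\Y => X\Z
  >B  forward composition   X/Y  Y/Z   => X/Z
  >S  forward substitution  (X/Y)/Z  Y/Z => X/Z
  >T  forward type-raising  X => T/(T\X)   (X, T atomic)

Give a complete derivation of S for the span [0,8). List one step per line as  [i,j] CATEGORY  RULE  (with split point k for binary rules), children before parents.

[0,1] NP/N  lex  "a"
[1,2] (S/PP)/N  lex  "city"
[2,3] N  lex  "some"
[1,3] S/PP  >  k=2
[3,4] S  lex  "sent"
[4,5] (N\(S/PP))\S  lex  "map"
[3,5] N\(S/PP)  <  k=4
[1,5] N  <  k=3
[0,5] NP  >  k=1
[5,6] (N\NP)/S  lex  "this"
[6,7] S  lex  "plan"
[5,7] N\NP  >  k=6
[7,8] S\N  lex  "park"
[5,8] S\NP  <B  k=7
[0,8] S  <  k=5

[0,8] S   <
  [0,5] NP   >
    [0,1] "a" : NP/N
    [1,5] N   <
      [1,3] S/PP   >
        [1,2] "city" : (S/PP)/N
        [2,3] "some" : N
      [3,5] N\(S/PP)   <
        [3,4] "sent" : S
        [4,5] "map" : (N\(S/PP))\S
  [5,8] S\NP   <B
    [5,7] N\NP   >
      [5,6] "this" : (N\NP)/S
      [6,7] "plan" : S
    [7,8] "park" : S\N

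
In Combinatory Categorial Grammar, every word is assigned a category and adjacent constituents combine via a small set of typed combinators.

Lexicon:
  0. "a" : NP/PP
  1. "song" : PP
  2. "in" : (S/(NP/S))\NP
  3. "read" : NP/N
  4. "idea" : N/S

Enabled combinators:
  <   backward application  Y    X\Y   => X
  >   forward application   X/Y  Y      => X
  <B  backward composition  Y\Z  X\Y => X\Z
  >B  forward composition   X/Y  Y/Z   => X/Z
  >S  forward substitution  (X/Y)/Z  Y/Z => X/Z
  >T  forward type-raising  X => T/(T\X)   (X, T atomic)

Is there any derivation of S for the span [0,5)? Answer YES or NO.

YES

[0,5] S   >
  [0,3] S/(NP/S)   <
    [0,2] NP   >
      [0,1] "a" : NP/PP
      [1,2] "song" : PP
    [2,3] "in" : (S/(NP/S))\NP
  [3,5] NP/S   >B
    [3,4] "read" : NP/N
    [4,5] "idea" : N/S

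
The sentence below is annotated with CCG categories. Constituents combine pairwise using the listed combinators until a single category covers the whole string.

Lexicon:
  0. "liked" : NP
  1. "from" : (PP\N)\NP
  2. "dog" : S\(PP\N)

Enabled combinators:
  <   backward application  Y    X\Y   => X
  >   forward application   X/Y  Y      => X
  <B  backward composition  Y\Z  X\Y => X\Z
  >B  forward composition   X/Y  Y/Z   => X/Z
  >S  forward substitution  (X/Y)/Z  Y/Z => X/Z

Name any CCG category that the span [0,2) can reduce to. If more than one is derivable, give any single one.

PP\N

[0,3] S   <
  [0,2] PP\N   <
    [0,1] "liked" : NP
    [1,2] "from" : (PP\N)\NP
  [2,3] "dog" : S\(PP\N)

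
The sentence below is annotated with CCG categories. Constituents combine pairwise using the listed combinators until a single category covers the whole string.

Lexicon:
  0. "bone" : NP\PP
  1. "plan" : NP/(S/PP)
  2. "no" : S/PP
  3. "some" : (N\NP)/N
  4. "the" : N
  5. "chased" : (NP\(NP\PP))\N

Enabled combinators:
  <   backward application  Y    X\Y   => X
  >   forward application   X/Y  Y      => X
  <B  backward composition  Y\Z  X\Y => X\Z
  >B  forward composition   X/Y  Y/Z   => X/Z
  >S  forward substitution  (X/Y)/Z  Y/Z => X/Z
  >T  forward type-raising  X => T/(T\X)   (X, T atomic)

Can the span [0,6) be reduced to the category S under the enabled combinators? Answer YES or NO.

NP\PP NP/(S/PP) S/PP (N\NP)/N N (NP\(NP\PP))\N
CKY chart[0,6] = {N/(N\NP), NP, NP/(NP\NP), PP/(PP\NP), S/(S\NP)}; S ∉ chart

NO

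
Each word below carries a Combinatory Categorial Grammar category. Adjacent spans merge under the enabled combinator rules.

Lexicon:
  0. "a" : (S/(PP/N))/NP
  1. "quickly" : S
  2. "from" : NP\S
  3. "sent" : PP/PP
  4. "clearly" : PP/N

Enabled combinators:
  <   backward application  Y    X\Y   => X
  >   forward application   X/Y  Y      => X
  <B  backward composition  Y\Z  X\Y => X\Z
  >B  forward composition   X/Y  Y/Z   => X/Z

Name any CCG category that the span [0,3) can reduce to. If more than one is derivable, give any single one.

S/(PP/N)

[0,5] S   >
  [0,3] S/(PP/N)   >
    [0,1] "a" : (S/(PP/N))/NP
    [1,3] NP   <
      [1,2] "quickly" : S
      [2,3] "from" : NP\S
  [3,5] PP/N   >B
    [3,4] "sent" : PP/PP
    [4,5] "clearly" : PP/N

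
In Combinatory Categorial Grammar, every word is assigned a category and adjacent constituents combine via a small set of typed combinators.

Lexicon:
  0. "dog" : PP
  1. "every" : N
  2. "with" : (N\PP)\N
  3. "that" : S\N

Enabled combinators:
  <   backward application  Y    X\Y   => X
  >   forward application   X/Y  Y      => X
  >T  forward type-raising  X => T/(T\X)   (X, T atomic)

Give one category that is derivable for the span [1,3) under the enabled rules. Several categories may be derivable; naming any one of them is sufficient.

N\PP

[0,4] S   <
  [0,3] N   <
    [0,1] "dog" : PP
    [1,3] N\PP   <
      [1,2] "every" : N
      [2,3] "with" : (N\PP)\N
  [3,4] "that" : S\N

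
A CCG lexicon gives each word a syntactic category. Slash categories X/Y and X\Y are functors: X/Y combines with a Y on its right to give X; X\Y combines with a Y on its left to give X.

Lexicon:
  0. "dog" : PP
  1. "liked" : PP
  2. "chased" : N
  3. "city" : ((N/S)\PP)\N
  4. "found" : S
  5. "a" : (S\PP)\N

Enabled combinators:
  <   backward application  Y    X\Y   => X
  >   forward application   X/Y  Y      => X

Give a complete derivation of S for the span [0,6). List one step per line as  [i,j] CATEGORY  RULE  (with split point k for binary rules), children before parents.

[0,1] PP  lex  "dog"
[1,2] PP  lex  "liked"
[2,3] N  lex  "chased"
[3,4] ((N/S)\PP)\N  lex  "city"
[2,4] (N/S)\PP  <  k=3
[1,4] N/S  <  k=2
[4,5] S  lex  "found"
[1,5] N  >  k=4
[5,6] (S\PP)\N  lex  "a"
[1,6] S\PP  <  k=5
[0,6] S  <  k=1

[0,6] S   <
  [0,1] "dog" : PP
  [1,6] S\PP   <
    [1,5] N   >
      [1,4] N/S   <
        [1,2] "liked" : PP
        [2,4] (N/S)\PP   <
          [2,3] "chased" : N
          [3,4] "city" : ((N/S)\PP)\N
      [4,5] "found" : S
    [5,6] "a" : (S\PP)\N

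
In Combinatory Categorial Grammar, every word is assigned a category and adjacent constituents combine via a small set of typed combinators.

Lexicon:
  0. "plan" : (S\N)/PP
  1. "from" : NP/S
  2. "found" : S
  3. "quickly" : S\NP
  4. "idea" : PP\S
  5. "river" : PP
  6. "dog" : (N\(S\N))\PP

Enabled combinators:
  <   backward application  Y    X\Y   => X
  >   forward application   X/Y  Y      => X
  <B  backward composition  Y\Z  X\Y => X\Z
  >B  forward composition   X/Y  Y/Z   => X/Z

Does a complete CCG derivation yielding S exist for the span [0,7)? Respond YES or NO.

(S\N)/PP NP/S S S\NP PP\S PP (N\(S\N))\PP
CKY chart[0,7] = {N}; S ∉ chart

NO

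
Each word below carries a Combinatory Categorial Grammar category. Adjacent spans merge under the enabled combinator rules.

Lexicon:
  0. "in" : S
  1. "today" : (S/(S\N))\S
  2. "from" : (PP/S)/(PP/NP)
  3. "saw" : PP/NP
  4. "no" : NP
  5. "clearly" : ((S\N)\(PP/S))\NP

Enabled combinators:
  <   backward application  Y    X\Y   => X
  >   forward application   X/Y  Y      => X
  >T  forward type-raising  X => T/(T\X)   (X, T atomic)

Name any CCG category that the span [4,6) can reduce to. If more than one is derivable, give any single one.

(S\N)\(PP/S)

[0,6] S   >
  [0,2] S/(S\N)   <
    [0,1] "in" : S
    [1,2] "today" : (S/(S\N))\S
  [2,6] S\N   <
    [2,4] PP/S   >
      [2,3] "from" : (PP/S)/(PP/NP)
      [3,4] "saw" : PP/NP
    [4,6] (S\N)\(PP/S)   <
      [4,5] "no" : NP
      [5,6] "clearly" : ((S\N)\(PP/S))\NP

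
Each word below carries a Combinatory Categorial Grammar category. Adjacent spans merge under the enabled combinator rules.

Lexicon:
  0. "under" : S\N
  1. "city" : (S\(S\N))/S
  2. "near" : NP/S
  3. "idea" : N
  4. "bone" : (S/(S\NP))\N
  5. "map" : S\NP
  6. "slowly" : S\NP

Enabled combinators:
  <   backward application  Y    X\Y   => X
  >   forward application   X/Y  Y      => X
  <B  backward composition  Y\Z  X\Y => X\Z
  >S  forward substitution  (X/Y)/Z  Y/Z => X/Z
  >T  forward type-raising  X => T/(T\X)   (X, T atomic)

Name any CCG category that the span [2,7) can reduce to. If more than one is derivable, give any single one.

S

[0,7] S   <
  [0,1] "under" : S\N
  [1,7] S\(S\N)   >
    [1,2] "city" : (S\(S\N))/S
    [2,7] S   <
      [2,6] NP   >
        [2,3] "near" : NP/S
        [3,6] S   >
          [3,5] S/(S\NP)   <
            [3,4] "idea" : N
            [4,5] "bone" : (S/(S\NP))\N
          [5,6] "map" : S\NP
      [6,7] "slowly" : S\NP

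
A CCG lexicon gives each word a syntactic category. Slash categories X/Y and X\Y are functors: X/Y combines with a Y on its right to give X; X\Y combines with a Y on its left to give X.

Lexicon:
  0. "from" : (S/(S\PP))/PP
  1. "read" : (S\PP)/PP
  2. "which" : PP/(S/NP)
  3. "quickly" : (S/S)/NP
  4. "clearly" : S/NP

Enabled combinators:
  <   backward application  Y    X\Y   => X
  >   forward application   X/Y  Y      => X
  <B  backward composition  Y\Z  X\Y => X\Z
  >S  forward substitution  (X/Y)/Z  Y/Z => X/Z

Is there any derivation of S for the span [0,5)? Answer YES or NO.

YES

[0,5] S   >
  [0,2] S/PP   >S
    [0,1] "from" : (S/(S\PP))/PP
    [1,2] "read" : (S\PP)/PP
  [2,5] PP   >
    [2,3] "which" : PP/(S/NP)
    [3,5] S/NP   >S
      [3,4] "quickly" : (S/S)/NP
      [4,5] "clearly" : S/NP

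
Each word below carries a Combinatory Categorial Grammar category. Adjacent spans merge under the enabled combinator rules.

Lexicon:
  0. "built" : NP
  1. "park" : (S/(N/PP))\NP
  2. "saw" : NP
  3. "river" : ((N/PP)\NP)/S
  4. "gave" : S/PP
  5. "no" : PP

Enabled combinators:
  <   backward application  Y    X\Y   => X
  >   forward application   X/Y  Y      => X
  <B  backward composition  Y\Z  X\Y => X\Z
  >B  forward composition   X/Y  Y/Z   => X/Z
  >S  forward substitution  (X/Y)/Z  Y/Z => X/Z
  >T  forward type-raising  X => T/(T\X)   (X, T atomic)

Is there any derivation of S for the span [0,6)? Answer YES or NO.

[0,6] S   >
  [0,2] S/(N/PP)   <
    [0,1] "built" : NP
    [1,2] "park" : (S/(N/PP))\NP
  [2,6] N/PP   <
    [2,3] "saw" : NP
    [3,6] (N/PP)\NP   >
      [3,4] "river" : ((N/PP)\NP)/S
      [4,6] S   >
        [4,5] "gave" : S/PP
        [5,6] "no" : PP

YES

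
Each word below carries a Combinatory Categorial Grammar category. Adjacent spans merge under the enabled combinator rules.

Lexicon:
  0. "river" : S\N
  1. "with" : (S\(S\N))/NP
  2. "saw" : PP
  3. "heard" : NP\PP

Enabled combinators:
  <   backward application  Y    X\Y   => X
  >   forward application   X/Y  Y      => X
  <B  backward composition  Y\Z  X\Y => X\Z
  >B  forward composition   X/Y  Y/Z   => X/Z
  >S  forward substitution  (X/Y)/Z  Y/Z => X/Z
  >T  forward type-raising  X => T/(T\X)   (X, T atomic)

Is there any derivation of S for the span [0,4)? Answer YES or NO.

YES

[0,4] S   <
  [0,1] "river" : S\N
  [1,4] S\(S\N)   >
    [1,2] "with" : (S\(S\N))/NP
    [2,4] NP   >
      [2,3] NP/(NP\PP)   >T
        [2,3] "saw" : PP
      [3,4] "heard" : NP\PP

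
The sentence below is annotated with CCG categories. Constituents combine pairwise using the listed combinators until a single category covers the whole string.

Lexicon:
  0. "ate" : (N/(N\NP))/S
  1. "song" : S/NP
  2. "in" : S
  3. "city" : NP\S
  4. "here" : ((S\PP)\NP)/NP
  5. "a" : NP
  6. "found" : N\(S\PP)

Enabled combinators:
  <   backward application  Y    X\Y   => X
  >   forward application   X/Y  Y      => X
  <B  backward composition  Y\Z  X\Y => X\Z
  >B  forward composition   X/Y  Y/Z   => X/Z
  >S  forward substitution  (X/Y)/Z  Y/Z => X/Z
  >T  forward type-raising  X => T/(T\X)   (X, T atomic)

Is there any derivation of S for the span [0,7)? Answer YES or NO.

NO

(N/(N\NP))/S S/NP S NP\S ((S\PP)\NP)/NP NP N\(S\PP)
CKY chart[0,7] = {(N/(N\NP))/(NP\N), N, N/(N\N), NP/(NP\N), PP/(PP\N), S/(S\N)}; S ∉ chart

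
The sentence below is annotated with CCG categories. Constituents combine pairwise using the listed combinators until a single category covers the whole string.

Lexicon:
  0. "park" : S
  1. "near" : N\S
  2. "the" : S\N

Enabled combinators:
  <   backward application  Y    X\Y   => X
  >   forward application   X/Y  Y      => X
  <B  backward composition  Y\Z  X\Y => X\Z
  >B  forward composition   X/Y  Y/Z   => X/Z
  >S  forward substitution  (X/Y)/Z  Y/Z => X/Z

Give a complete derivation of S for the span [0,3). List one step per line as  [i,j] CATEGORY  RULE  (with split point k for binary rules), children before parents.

[0,3] S   <
  [0,2] N   <
    [0,1] "park" : S
    [1,2] "near" : N\S
  [2,3] "the" : S\N

[0,1] S  lex  "park"
[1,2] N\S  lex  "near"
[0,2] N  <  k=1
[2,3] S\N  lex  "the"
[0,3] S  <  k=2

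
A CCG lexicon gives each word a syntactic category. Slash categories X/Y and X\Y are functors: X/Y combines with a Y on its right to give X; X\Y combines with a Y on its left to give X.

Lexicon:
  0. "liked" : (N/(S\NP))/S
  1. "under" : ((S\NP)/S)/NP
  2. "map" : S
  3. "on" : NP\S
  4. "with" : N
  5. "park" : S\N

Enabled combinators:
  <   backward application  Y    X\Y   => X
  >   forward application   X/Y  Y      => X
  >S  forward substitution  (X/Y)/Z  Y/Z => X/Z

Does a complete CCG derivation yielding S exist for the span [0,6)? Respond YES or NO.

(N/(S\NP))/S ((S\NP)/S)/NP S NP\S N S\N
CKY chart[0,6] = {N}; S ∉ chart

NO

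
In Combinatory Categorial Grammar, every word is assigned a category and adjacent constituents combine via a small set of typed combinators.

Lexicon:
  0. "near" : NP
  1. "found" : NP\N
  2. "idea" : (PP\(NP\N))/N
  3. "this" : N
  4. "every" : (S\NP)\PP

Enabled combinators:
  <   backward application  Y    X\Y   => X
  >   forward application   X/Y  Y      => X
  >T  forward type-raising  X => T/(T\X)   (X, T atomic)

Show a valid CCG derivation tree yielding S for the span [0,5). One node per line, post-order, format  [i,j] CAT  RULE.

[0,5] S   <
  [0,1] "near" : NP
  [1,5] S\NP   <
    [1,4] PP   <
      [1,2] "found" : NP\N
      [2,4] PP\(NP\N)   >
        [2,3] "idea" : (PP\(NP\N))/N
        [3,4] "this" : N
    [4,5] "every" : (S\NP)\PP

[0,1] NP  lex  "near"
[1,2] NP\N  lex  "found"
[2,3] (PP\(NP\N))/N  lex  "idea"
[3,4] N  lex  "this"
[2,4] PP\(NP\N)  >  k=3
[1,4] PP  <  k=2
[4,5] (S\NP)\PP  lex  "every"
[1,5] S\NP  <  k=4
[0,5] S  <  k=1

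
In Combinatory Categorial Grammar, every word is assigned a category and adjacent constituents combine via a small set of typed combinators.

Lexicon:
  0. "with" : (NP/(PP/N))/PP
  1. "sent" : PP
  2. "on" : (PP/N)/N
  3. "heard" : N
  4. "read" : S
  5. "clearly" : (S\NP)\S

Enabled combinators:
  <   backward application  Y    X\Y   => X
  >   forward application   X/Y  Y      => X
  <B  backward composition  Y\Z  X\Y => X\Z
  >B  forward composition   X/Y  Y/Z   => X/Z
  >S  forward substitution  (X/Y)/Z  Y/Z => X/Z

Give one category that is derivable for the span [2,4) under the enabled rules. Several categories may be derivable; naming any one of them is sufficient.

[0,6] S   <
  [0,4] NP   >
    [0,2] NP/(PP/N)   >
      [0,1] "with" : (NP/(PP/N))/PP
      [1,2] "sent" : PP
    [2,4] PP/N   >
      [2,3] "on" : (PP/N)/N
      [3,4] "heard" : N
  [4,6] S\NP   <
    [4,5] "read" : S
    [5,6] "clearly" : (S\NP)\S

PP/N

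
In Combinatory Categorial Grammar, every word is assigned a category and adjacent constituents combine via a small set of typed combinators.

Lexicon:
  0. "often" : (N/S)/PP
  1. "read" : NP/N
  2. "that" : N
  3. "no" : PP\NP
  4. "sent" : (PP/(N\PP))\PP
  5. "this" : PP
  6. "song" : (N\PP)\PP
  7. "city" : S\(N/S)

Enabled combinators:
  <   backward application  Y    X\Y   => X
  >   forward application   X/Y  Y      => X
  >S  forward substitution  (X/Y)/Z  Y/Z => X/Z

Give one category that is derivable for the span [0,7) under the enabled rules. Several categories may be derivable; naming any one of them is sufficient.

N/S

[0,8] S   <
  [0,7] N/S   >
    [0,1] "often" : (N/S)/PP
    [1,7] PP   >
      [1,5] PP/(N\PP)   <
        [1,4] PP   <
          [1,3] NP   >
            [1,2] "read" : NP/N
            [2,3] "that" : N
          [3,4] "no" : PP\NP
        [4,5] "sent" : (PP/(N\PP))\PP
      [5,7] N\PP   <
        [5,6] "this" : PP
        [6,7] "song" : (N\PP)\PP
  [7,8] "city" : S\(N/S)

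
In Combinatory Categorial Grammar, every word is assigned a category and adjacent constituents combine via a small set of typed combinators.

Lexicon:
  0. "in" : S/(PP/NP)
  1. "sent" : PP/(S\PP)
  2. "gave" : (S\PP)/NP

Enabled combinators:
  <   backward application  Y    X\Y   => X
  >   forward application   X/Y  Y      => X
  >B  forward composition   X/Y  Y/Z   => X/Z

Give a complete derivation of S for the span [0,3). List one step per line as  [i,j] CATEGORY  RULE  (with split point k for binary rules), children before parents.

[0,3] S   >
  [0,1] "in" : S/(PP/NP)
  [1,3] PP/NP   >B
    [1,2] "sent" : PP/(S\PP)
    [2,3] "gave" : (S\PP)/NP

[0,1] S/(PP/NP)  lex  "in"
[1,2] PP/(S\PP)  lex  "sent"
[2,3] (S\PP)/NP  lex  "gave"
[1,3] PP/NP  >B  k=2
[0,3] S  >  k=1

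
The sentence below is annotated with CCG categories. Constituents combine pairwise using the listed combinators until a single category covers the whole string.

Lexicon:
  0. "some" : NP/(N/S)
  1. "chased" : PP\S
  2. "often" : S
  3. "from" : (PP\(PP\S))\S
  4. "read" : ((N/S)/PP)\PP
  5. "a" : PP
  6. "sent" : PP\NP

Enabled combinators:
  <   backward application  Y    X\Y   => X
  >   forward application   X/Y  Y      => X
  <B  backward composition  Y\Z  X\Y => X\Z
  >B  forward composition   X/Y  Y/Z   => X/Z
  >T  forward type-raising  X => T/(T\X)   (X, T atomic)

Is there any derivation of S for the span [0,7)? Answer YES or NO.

NP/(N/S) PP\S S (PP\(PP\S))\S ((N/S)/PP)\PP PP PP\NP
CKY chart[0,7] = {N/(N\PP), NP/(NP\PP), PP, PP/(PP\PP), S/(S\PP)}; S ∉ chart

NO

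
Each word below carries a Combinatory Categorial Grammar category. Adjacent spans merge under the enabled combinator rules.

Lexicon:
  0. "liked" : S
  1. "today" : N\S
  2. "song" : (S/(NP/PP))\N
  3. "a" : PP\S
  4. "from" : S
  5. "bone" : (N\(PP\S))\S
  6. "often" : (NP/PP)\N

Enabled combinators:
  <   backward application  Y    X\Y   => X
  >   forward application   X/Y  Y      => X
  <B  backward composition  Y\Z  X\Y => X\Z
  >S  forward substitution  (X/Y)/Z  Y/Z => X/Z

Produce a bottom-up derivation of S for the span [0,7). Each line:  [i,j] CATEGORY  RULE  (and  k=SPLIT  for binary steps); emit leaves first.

[0,1] S  lex  "liked"
[1,2] N\S  lex  "today"
[0,2] N  <  k=1
[2,3] (S/(NP/PP))\N  lex  "song"
[0,3] S/(NP/PP)  <  k=2
[3,4] PP\S  lex  "a"
[4,5] S  lex  "from"
[5,6] (N\(PP\S))\S  lex  "bone"
[4,6] N\(PP\S)  <  k=5
[3,6] N  <  k=4
[6,7] (NP/PP)\N  lex  "often"
[3,7] NP/PP  <  k=6
[0,7] S  >  k=3

[0,7] S   >
  [0,3] S/(NP/PP)   <
    [0,2] N   <
      [0,1] "liked" : S
      [1,2] "today" : N\S
    [2,3] "song" : (S/(NP/PP))\N
  [3,7] NP/PP   <
    [3,6] N   <
      [3,4] "a" : PP\S
      [4,6] N\(PP\S)   <
        [4,5] "from" : S
        [5,6] "bone" : (N\(PP\S))\S
    [6,7] "often" : (NP/PP)\N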